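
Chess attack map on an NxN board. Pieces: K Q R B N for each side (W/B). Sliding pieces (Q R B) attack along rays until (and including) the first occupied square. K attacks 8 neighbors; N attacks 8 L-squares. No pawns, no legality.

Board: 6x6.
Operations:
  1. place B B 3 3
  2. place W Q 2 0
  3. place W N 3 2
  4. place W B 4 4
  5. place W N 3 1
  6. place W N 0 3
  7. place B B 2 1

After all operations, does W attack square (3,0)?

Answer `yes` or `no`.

Op 1: place BB@(3,3)
Op 2: place WQ@(2,0)
Op 3: place WN@(3,2)
Op 4: place WB@(4,4)
Op 5: place WN@(3,1)
Op 6: place WN@(0,3)
Op 7: place BB@(2,1)
Per-piece attacks for W:
  WN@(0,3): attacks (1,5) (2,4) (1,1) (2,2)
  WQ@(2,0): attacks (2,1) (3,0) (4,0) (5,0) (1,0) (0,0) (3,1) (1,1) (0,2) [ray(0,1) blocked at (2,1); ray(1,1) blocked at (3,1)]
  WN@(3,1): attacks (4,3) (5,2) (2,3) (1,2) (5,0) (1,0)
  WN@(3,2): attacks (4,4) (5,3) (2,4) (1,3) (4,0) (5,1) (2,0) (1,1)
  WB@(4,4): attacks (5,5) (5,3) (3,5) (3,3) [ray(-1,-1) blocked at (3,3)]
W attacks (3,0): yes

Answer: yes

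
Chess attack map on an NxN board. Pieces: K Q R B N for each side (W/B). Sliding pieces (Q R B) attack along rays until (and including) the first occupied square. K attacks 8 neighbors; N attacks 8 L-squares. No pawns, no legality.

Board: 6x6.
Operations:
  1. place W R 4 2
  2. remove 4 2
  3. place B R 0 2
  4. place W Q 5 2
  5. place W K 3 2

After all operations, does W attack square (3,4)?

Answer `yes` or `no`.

Answer: yes

Derivation:
Op 1: place WR@(4,2)
Op 2: remove (4,2)
Op 3: place BR@(0,2)
Op 4: place WQ@(5,2)
Op 5: place WK@(3,2)
Per-piece attacks for W:
  WK@(3,2): attacks (3,3) (3,1) (4,2) (2,2) (4,3) (4,1) (2,3) (2,1)
  WQ@(5,2): attacks (5,3) (5,4) (5,5) (5,1) (5,0) (4,2) (3,2) (4,3) (3,4) (2,5) (4,1) (3,0) [ray(-1,0) blocked at (3,2)]
W attacks (3,4): yes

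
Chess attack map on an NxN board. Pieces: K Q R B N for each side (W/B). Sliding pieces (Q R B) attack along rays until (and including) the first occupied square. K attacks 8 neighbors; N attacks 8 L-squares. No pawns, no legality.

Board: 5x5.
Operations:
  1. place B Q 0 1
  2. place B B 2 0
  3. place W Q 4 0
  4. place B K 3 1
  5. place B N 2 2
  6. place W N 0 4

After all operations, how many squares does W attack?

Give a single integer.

Answer: 9

Derivation:
Op 1: place BQ@(0,1)
Op 2: place BB@(2,0)
Op 3: place WQ@(4,0)
Op 4: place BK@(3,1)
Op 5: place BN@(2,2)
Op 6: place WN@(0,4)
Per-piece attacks for W:
  WN@(0,4): attacks (1,2) (2,3)
  WQ@(4,0): attacks (4,1) (4,2) (4,3) (4,4) (3,0) (2,0) (3,1) [ray(-1,0) blocked at (2,0); ray(-1,1) blocked at (3,1)]
Union (9 distinct): (1,2) (2,0) (2,3) (3,0) (3,1) (4,1) (4,2) (4,3) (4,4)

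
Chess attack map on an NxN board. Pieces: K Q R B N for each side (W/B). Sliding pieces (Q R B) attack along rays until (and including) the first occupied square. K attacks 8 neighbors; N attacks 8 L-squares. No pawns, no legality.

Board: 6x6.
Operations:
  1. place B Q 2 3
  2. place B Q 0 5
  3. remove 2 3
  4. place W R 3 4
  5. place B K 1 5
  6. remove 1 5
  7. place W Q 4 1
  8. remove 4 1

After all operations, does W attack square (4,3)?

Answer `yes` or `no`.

Op 1: place BQ@(2,3)
Op 2: place BQ@(0,5)
Op 3: remove (2,3)
Op 4: place WR@(3,4)
Op 5: place BK@(1,5)
Op 6: remove (1,5)
Op 7: place WQ@(4,1)
Op 8: remove (4,1)
Per-piece attacks for W:
  WR@(3,4): attacks (3,5) (3,3) (3,2) (3,1) (3,0) (4,4) (5,4) (2,4) (1,4) (0,4)
W attacks (4,3): no

Answer: no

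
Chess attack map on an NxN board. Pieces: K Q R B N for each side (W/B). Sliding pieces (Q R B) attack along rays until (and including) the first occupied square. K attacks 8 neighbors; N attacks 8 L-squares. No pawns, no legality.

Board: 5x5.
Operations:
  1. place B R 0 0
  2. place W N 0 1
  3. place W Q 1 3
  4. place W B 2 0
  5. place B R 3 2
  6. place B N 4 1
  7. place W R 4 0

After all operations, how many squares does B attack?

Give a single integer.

Answer: 11

Derivation:
Op 1: place BR@(0,0)
Op 2: place WN@(0,1)
Op 3: place WQ@(1,3)
Op 4: place WB@(2,0)
Op 5: place BR@(3,2)
Op 6: place BN@(4,1)
Op 7: place WR@(4,0)
Per-piece attacks for B:
  BR@(0,0): attacks (0,1) (1,0) (2,0) [ray(0,1) blocked at (0,1); ray(1,0) blocked at (2,0)]
  BR@(3,2): attacks (3,3) (3,4) (3,1) (3,0) (4,2) (2,2) (1,2) (0,2)
  BN@(4,1): attacks (3,3) (2,2) (2,0)
Union (11 distinct): (0,1) (0,2) (1,0) (1,2) (2,0) (2,2) (3,0) (3,1) (3,3) (3,4) (4,2)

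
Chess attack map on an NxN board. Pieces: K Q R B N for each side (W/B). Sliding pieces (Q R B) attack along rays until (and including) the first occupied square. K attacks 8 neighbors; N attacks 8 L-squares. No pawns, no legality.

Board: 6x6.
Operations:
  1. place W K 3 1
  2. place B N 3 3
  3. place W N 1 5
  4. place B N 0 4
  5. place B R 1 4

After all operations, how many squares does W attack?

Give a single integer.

Answer: 11

Derivation:
Op 1: place WK@(3,1)
Op 2: place BN@(3,3)
Op 3: place WN@(1,5)
Op 4: place BN@(0,4)
Op 5: place BR@(1,4)
Per-piece attacks for W:
  WN@(1,5): attacks (2,3) (3,4) (0,3)
  WK@(3,1): attacks (3,2) (3,0) (4,1) (2,1) (4,2) (4,0) (2,2) (2,0)
Union (11 distinct): (0,3) (2,0) (2,1) (2,2) (2,3) (3,0) (3,2) (3,4) (4,0) (4,1) (4,2)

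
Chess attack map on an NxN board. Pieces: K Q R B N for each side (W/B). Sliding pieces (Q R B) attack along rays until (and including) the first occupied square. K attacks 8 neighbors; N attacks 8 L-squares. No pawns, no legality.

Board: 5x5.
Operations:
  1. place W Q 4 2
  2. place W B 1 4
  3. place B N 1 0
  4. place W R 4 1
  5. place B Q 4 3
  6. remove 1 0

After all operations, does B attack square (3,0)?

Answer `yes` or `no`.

Op 1: place WQ@(4,2)
Op 2: place WB@(1,4)
Op 3: place BN@(1,0)
Op 4: place WR@(4,1)
Op 5: place BQ@(4,3)
Op 6: remove (1,0)
Per-piece attacks for B:
  BQ@(4,3): attacks (4,4) (4,2) (3,3) (2,3) (1,3) (0,3) (3,4) (3,2) (2,1) (1,0) [ray(0,-1) blocked at (4,2)]
B attacks (3,0): no

Answer: no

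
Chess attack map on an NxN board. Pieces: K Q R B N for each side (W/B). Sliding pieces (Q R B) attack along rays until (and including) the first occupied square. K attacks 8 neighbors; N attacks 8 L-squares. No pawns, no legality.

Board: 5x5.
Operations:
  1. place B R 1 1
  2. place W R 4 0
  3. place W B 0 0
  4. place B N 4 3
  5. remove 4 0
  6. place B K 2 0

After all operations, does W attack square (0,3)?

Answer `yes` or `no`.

Answer: no

Derivation:
Op 1: place BR@(1,1)
Op 2: place WR@(4,0)
Op 3: place WB@(0,0)
Op 4: place BN@(4,3)
Op 5: remove (4,0)
Op 6: place BK@(2,0)
Per-piece attacks for W:
  WB@(0,0): attacks (1,1) [ray(1,1) blocked at (1,1)]
W attacks (0,3): no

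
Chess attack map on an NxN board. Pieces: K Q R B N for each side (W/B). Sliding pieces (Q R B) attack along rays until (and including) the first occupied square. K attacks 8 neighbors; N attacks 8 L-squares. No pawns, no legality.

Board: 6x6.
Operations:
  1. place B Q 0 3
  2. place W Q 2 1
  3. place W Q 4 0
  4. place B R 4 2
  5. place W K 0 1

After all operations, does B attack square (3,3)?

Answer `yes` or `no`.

Op 1: place BQ@(0,3)
Op 2: place WQ@(2,1)
Op 3: place WQ@(4,0)
Op 4: place BR@(4,2)
Op 5: place WK@(0,1)
Per-piece attacks for B:
  BQ@(0,3): attacks (0,4) (0,5) (0,2) (0,1) (1,3) (2,3) (3,3) (4,3) (5,3) (1,4) (2,5) (1,2) (2,1) [ray(0,-1) blocked at (0,1); ray(1,-1) blocked at (2,1)]
  BR@(4,2): attacks (4,3) (4,4) (4,5) (4,1) (4,0) (5,2) (3,2) (2,2) (1,2) (0,2) [ray(0,-1) blocked at (4,0)]
B attacks (3,3): yes

Answer: yes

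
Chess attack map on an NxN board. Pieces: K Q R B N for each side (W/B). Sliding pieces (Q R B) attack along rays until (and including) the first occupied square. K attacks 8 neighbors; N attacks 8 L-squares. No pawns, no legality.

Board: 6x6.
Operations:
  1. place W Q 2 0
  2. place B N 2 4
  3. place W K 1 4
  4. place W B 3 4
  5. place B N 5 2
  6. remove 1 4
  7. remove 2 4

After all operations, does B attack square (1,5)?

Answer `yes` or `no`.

Op 1: place WQ@(2,0)
Op 2: place BN@(2,4)
Op 3: place WK@(1,4)
Op 4: place WB@(3,4)
Op 5: place BN@(5,2)
Op 6: remove (1,4)
Op 7: remove (2,4)
Per-piece attacks for B:
  BN@(5,2): attacks (4,4) (3,3) (4,0) (3,1)
B attacks (1,5): no

Answer: no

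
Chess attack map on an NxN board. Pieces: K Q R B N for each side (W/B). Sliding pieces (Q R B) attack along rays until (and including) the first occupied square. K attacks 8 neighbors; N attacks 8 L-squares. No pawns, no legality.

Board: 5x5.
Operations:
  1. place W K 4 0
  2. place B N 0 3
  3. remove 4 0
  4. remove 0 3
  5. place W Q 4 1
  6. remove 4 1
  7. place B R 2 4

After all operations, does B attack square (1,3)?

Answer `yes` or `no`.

Answer: no

Derivation:
Op 1: place WK@(4,0)
Op 2: place BN@(0,3)
Op 3: remove (4,0)
Op 4: remove (0,3)
Op 5: place WQ@(4,1)
Op 6: remove (4,1)
Op 7: place BR@(2,4)
Per-piece attacks for B:
  BR@(2,4): attacks (2,3) (2,2) (2,1) (2,0) (3,4) (4,4) (1,4) (0,4)
B attacks (1,3): no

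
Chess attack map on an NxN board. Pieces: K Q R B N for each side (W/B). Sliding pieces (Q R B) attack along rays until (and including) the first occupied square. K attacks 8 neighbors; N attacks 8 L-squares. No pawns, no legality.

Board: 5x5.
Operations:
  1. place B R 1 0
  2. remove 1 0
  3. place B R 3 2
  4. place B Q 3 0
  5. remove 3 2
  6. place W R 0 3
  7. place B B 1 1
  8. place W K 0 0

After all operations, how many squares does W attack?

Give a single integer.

Answer: 10

Derivation:
Op 1: place BR@(1,0)
Op 2: remove (1,0)
Op 3: place BR@(3,2)
Op 4: place BQ@(3,0)
Op 5: remove (3,2)
Op 6: place WR@(0,3)
Op 7: place BB@(1,1)
Op 8: place WK@(0,0)
Per-piece attacks for W:
  WK@(0,0): attacks (0,1) (1,0) (1,1)
  WR@(0,3): attacks (0,4) (0,2) (0,1) (0,0) (1,3) (2,3) (3,3) (4,3) [ray(0,-1) blocked at (0,0)]
Union (10 distinct): (0,0) (0,1) (0,2) (0,4) (1,0) (1,1) (1,3) (2,3) (3,3) (4,3)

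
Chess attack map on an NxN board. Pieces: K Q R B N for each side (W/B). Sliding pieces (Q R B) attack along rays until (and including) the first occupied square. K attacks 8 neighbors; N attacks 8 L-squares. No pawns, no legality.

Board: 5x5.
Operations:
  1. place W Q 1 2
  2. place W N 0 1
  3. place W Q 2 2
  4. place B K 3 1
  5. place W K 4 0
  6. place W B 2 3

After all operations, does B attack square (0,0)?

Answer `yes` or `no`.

Op 1: place WQ@(1,2)
Op 2: place WN@(0,1)
Op 3: place WQ@(2,2)
Op 4: place BK@(3,1)
Op 5: place WK@(4,0)
Op 6: place WB@(2,3)
Per-piece attacks for B:
  BK@(3,1): attacks (3,2) (3,0) (4,1) (2,1) (4,2) (4,0) (2,2) (2,0)
B attacks (0,0): no

Answer: no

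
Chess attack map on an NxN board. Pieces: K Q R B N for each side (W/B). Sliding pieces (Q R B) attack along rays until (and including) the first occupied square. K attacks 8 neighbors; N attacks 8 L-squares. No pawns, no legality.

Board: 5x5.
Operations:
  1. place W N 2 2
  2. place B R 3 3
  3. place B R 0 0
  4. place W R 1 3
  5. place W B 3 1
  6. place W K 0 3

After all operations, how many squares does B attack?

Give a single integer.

Op 1: place WN@(2,2)
Op 2: place BR@(3,3)
Op 3: place BR@(0,0)
Op 4: place WR@(1,3)
Op 5: place WB@(3,1)
Op 6: place WK@(0,3)
Per-piece attacks for B:
  BR@(0,0): attacks (0,1) (0,2) (0,3) (1,0) (2,0) (3,0) (4,0) [ray(0,1) blocked at (0,3)]
  BR@(3,3): attacks (3,4) (3,2) (3,1) (4,3) (2,3) (1,3) [ray(0,-1) blocked at (3,1); ray(-1,0) blocked at (1,3)]
Union (13 distinct): (0,1) (0,2) (0,3) (1,0) (1,3) (2,0) (2,3) (3,0) (3,1) (3,2) (3,4) (4,0) (4,3)

Answer: 13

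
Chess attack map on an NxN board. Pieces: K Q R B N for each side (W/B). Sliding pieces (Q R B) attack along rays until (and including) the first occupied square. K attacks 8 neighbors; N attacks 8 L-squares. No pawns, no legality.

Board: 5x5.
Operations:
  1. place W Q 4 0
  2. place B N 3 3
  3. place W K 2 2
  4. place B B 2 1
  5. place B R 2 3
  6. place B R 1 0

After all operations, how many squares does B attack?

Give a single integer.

Answer: 17

Derivation:
Op 1: place WQ@(4,0)
Op 2: place BN@(3,3)
Op 3: place WK@(2,2)
Op 4: place BB@(2,1)
Op 5: place BR@(2,3)
Op 6: place BR@(1,0)
Per-piece attacks for B:
  BR@(1,0): attacks (1,1) (1,2) (1,3) (1,4) (2,0) (3,0) (4,0) (0,0) [ray(1,0) blocked at (4,0)]
  BB@(2,1): attacks (3,2) (4,3) (3,0) (1,2) (0,3) (1,0) [ray(-1,-1) blocked at (1,0)]
  BR@(2,3): attacks (2,4) (2,2) (3,3) (1,3) (0,3) [ray(0,-1) blocked at (2,2); ray(1,0) blocked at (3,3)]
  BN@(3,3): attacks (1,4) (4,1) (2,1) (1,2)
Union (17 distinct): (0,0) (0,3) (1,0) (1,1) (1,2) (1,3) (1,4) (2,0) (2,1) (2,2) (2,4) (3,0) (3,2) (3,3) (4,0) (4,1) (4,3)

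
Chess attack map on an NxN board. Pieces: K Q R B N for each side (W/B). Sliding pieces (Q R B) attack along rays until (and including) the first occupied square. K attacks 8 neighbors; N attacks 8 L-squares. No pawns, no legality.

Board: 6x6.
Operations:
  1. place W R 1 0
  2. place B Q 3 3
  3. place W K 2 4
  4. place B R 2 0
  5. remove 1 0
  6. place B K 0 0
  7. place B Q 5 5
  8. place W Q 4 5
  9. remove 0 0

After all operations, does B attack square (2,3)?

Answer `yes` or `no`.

Answer: yes

Derivation:
Op 1: place WR@(1,0)
Op 2: place BQ@(3,3)
Op 3: place WK@(2,4)
Op 4: place BR@(2,0)
Op 5: remove (1,0)
Op 6: place BK@(0,0)
Op 7: place BQ@(5,5)
Op 8: place WQ@(4,5)
Op 9: remove (0,0)
Per-piece attacks for B:
  BR@(2,0): attacks (2,1) (2,2) (2,3) (2,4) (3,0) (4,0) (5,0) (1,0) (0,0) [ray(0,1) blocked at (2,4)]
  BQ@(3,3): attacks (3,4) (3,5) (3,2) (3,1) (3,0) (4,3) (5,3) (2,3) (1,3) (0,3) (4,4) (5,5) (4,2) (5,1) (2,4) (2,2) (1,1) (0,0) [ray(1,1) blocked at (5,5); ray(-1,1) blocked at (2,4)]
  BQ@(5,5): attacks (5,4) (5,3) (5,2) (5,1) (5,0) (4,5) (4,4) (3,3) [ray(-1,0) blocked at (4,5); ray(-1,-1) blocked at (3,3)]
B attacks (2,3): yes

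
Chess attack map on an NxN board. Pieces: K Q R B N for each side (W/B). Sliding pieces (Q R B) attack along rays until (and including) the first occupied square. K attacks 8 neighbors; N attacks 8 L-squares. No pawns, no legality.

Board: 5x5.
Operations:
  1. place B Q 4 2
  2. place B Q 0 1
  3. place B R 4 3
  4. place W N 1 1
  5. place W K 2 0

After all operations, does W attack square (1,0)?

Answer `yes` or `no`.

Answer: yes

Derivation:
Op 1: place BQ@(4,2)
Op 2: place BQ@(0,1)
Op 3: place BR@(4,3)
Op 4: place WN@(1,1)
Op 5: place WK@(2,0)
Per-piece attacks for W:
  WN@(1,1): attacks (2,3) (3,2) (0,3) (3,0)
  WK@(2,0): attacks (2,1) (3,0) (1,0) (3,1) (1,1)
W attacks (1,0): yes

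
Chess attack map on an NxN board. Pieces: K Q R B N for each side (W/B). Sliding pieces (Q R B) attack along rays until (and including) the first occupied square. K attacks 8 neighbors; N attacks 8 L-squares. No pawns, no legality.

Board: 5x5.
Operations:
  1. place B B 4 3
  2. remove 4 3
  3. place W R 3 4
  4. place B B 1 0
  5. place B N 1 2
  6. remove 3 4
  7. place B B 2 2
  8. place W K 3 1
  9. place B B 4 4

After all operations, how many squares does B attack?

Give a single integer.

Answer: 14

Derivation:
Op 1: place BB@(4,3)
Op 2: remove (4,3)
Op 3: place WR@(3,4)
Op 4: place BB@(1,0)
Op 5: place BN@(1,2)
Op 6: remove (3,4)
Op 7: place BB@(2,2)
Op 8: place WK@(3,1)
Op 9: place BB@(4,4)
Per-piece attacks for B:
  BB@(1,0): attacks (2,1) (3,2) (4,3) (0,1)
  BN@(1,2): attacks (2,4) (3,3) (0,4) (2,0) (3,1) (0,0)
  BB@(2,2): attacks (3,3) (4,4) (3,1) (1,3) (0,4) (1,1) (0,0) [ray(1,1) blocked at (4,4); ray(1,-1) blocked at (3,1)]
  BB@(4,4): attacks (3,3) (2,2) [ray(-1,-1) blocked at (2,2)]
Union (14 distinct): (0,0) (0,1) (0,4) (1,1) (1,3) (2,0) (2,1) (2,2) (2,4) (3,1) (3,2) (3,3) (4,3) (4,4)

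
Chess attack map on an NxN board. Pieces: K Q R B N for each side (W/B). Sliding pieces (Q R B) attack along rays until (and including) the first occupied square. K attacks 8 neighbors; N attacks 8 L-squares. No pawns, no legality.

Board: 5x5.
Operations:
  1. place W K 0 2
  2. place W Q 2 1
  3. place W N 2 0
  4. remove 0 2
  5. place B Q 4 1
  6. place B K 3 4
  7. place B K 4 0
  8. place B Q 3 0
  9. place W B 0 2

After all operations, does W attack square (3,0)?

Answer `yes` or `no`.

Op 1: place WK@(0,2)
Op 2: place WQ@(2,1)
Op 3: place WN@(2,0)
Op 4: remove (0,2)
Op 5: place BQ@(4,1)
Op 6: place BK@(3,4)
Op 7: place BK@(4,0)
Op 8: place BQ@(3,0)
Op 9: place WB@(0,2)
Per-piece attacks for W:
  WB@(0,2): attacks (1,3) (2,4) (1,1) (2,0) [ray(1,-1) blocked at (2,0)]
  WN@(2,0): attacks (3,2) (4,1) (1,2) (0,1)
  WQ@(2,1): attacks (2,2) (2,3) (2,4) (2,0) (3,1) (4,1) (1,1) (0,1) (3,2) (4,3) (3,0) (1,2) (0,3) (1,0) [ray(0,-1) blocked at (2,0); ray(1,0) blocked at (4,1); ray(1,-1) blocked at (3,0)]
W attacks (3,0): yes

Answer: yes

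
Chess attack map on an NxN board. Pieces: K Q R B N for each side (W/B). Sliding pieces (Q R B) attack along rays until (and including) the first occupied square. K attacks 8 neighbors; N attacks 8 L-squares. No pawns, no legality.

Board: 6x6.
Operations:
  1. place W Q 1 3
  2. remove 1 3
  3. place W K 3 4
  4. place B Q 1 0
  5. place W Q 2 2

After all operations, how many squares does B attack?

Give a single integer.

Answer: 15

Derivation:
Op 1: place WQ@(1,3)
Op 2: remove (1,3)
Op 3: place WK@(3,4)
Op 4: place BQ@(1,0)
Op 5: place WQ@(2,2)
Per-piece attacks for B:
  BQ@(1,0): attacks (1,1) (1,2) (1,3) (1,4) (1,5) (2,0) (3,0) (4,0) (5,0) (0,0) (2,1) (3,2) (4,3) (5,4) (0,1)
Union (15 distinct): (0,0) (0,1) (1,1) (1,2) (1,3) (1,4) (1,5) (2,0) (2,1) (3,0) (3,2) (4,0) (4,3) (5,0) (5,4)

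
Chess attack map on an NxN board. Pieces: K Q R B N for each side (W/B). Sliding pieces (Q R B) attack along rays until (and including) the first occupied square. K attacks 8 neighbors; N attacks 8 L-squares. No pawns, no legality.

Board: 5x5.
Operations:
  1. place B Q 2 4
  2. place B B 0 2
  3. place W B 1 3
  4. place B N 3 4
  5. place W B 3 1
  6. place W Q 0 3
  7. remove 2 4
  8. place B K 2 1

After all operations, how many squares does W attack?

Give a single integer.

Answer: 12

Derivation:
Op 1: place BQ@(2,4)
Op 2: place BB@(0,2)
Op 3: place WB@(1,3)
Op 4: place BN@(3,4)
Op 5: place WB@(3,1)
Op 6: place WQ@(0,3)
Op 7: remove (2,4)
Op 8: place BK@(2,1)
Per-piece attacks for W:
  WQ@(0,3): attacks (0,4) (0,2) (1,3) (1,4) (1,2) (2,1) [ray(0,-1) blocked at (0,2); ray(1,0) blocked at (1,3); ray(1,-1) blocked at (2,1)]
  WB@(1,3): attacks (2,4) (2,2) (3,1) (0,4) (0,2) [ray(1,-1) blocked at (3,1); ray(-1,-1) blocked at (0,2)]
  WB@(3,1): attacks (4,2) (4,0) (2,2) (1,3) (2,0) [ray(-1,1) blocked at (1,3)]
Union (12 distinct): (0,2) (0,4) (1,2) (1,3) (1,4) (2,0) (2,1) (2,2) (2,4) (3,1) (4,0) (4,2)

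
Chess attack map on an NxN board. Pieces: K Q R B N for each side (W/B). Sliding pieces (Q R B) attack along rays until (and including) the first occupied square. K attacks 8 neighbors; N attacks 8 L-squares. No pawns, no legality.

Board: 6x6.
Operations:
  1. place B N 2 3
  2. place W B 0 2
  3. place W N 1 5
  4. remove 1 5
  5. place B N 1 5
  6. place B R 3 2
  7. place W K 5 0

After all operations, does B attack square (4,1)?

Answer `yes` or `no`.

Answer: no

Derivation:
Op 1: place BN@(2,3)
Op 2: place WB@(0,2)
Op 3: place WN@(1,5)
Op 4: remove (1,5)
Op 5: place BN@(1,5)
Op 6: place BR@(3,2)
Op 7: place WK@(5,0)
Per-piece attacks for B:
  BN@(1,5): attacks (2,3) (3,4) (0,3)
  BN@(2,3): attacks (3,5) (4,4) (1,5) (0,4) (3,1) (4,2) (1,1) (0,2)
  BR@(3,2): attacks (3,3) (3,4) (3,5) (3,1) (3,0) (4,2) (5,2) (2,2) (1,2) (0,2) [ray(-1,0) blocked at (0,2)]
B attacks (4,1): no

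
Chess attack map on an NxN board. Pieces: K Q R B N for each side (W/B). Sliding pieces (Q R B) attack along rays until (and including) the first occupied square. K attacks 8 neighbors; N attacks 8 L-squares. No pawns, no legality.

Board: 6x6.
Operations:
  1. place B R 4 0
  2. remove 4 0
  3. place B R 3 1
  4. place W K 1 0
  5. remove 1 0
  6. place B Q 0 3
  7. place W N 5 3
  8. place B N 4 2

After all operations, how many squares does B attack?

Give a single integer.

Answer: 23

Derivation:
Op 1: place BR@(4,0)
Op 2: remove (4,0)
Op 3: place BR@(3,1)
Op 4: place WK@(1,0)
Op 5: remove (1,0)
Op 6: place BQ@(0,3)
Op 7: place WN@(5,3)
Op 8: place BN@(4,2)
Per-piece attacks for B:
  BQ@(0,3): attacks (0,4) (0,5) (0,2) (0,1) (0,0) (1,3) (2,3) (3,3) (4,3) (5,3) (1,4) (2,5) (1,2) (2,1) (3,0) [ray(1,0) blocked at (5,3)]
  BR@(3,1): attacks (3,2) (3,3) (3,4) (3,5) (3,0) (4,1) (5,1) (2,1) (1,1) (0,1)
  BN@(4,2): attacks (5,4) (3,4) (2,3) (5,0) (3,0) (2,1)
Union (23 distinct): (0,0) (0,1) (0,2) (0,4) (0,5) (1,1) (1,2) (1,3) (1,4) (2,1) (2,3) (2,5) (3,0) (3,2) (3,3) (3,4) (3,5) (4,1) (4,3) (5,0) (5,1) (5,3) (5,4)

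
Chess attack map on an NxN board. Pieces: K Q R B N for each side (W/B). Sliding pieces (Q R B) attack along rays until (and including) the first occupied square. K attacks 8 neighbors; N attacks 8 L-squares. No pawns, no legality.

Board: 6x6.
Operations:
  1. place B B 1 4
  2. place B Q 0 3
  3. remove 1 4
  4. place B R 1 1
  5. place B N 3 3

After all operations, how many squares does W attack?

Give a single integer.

Answer: 0

Derivation:
Op 1: place BB@(1,4)
Op 2: place BQ@(0,3)
Op 3: remove (1,4)
Op 4: place BR@(1,1)
Op 5: place BN@(3,3)
Per-piece attacks for W:
Union (0 distinct): (none)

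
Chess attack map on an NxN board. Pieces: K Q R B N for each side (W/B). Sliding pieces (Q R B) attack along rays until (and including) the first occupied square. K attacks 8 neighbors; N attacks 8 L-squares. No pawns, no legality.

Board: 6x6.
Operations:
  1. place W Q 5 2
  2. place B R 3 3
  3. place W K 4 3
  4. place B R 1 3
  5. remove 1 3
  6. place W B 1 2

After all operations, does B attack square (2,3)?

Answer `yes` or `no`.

Op 1: place WQ@(5,2)
Op 2: place BR@(3,3)
Op 3: place WK@(4,3)
Op 4: place BR@(1,3)
Op 5: remove (1,3)
Op 6: place WB@(1,2)
Per-piece attacks for B:
  BR@(3,3): attacks (3,4) (3,5) (3,2) (3,1) (3,0) (4,3) (2,3) (1,3) (0,3) [ray(1,0) blocked at (4,3)]
B attacks (2,3): yes

Answer: yes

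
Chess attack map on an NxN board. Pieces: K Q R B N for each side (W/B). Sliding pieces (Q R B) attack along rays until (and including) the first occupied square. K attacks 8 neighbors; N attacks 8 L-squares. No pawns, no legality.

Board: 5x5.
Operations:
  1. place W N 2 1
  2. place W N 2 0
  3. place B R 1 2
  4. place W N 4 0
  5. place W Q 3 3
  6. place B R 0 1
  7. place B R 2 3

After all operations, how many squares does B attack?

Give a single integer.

Answer: 14

Derivation:
Op 1: place WN@(2,1)
Op 2: place WN@(2,0)
Op 3: place BR@(1,2)
Op 4: place WN@(4,0)
Op 5: place WQ@(3,3)
Op 6: place BR@(0,1)
Op 7: place BR@(2,3)
Per-piece attacks for B:
  BR@(0,1): attacks (0,2) (0,3) (0,4) (0,0) (1,1) (2,1) [ray(1,0) blocked at (2,1)]
  BR@(1,2): attacks (1,3) (1,4) (1,1) (1,0) (2,2) (3,2) (4,2) (0,2)
  BR@(2,3): attacks (2,4) (2,2) (2,1) (3,3) (1,3) (0,3) [ray(0,-1) blocked at (2,1); ray(1,0) blocked at (3,3)]
Union (14 distinct): (0,0) (0,2) (0,3) (0,4) (1,0) (1,1) (1,3) (1,4) (2,1) (2,2) (2,4) (3,2) (3,3) (4,2)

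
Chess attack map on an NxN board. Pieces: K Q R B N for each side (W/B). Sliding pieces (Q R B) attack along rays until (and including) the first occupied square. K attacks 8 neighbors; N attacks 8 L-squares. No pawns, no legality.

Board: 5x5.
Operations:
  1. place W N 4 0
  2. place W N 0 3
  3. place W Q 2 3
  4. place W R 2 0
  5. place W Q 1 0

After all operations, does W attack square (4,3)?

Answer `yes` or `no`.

Op 1: place WN@(4,0)
Op 2: place WN@(0,3)
Op 3: place WQ@(2,3)
Op 4: place WR@(2,0)
Op 5: place WQ@(1,0)
Per-piece attacks for W:
  WN@(0,3): attacks (2,4) (1,1) (2,2)
  WQ@(1,0): attacks (1,1) (1,2) (1,3) (1,4) (2,0) (0,0) (2,1) (3,2) (4,3) (0,1) [ray(1,0) blocked at (2,0)]
  WR@(2,0): attacks (2,1) (2,2) (2,3) (3,0) (4,0) (1,0) [ray(0,1) blocked at (2,3); ray(1,0) blocked at (4,0); ray(-1,0) blocked at (1,0)]
  WQ@(2,3): attacks (2,4) (2,2) (2,1) (2,0) (3,3) (4,3) (1,3) (0,3) (3,4) (3,2) (4,1) (1,4) (1,2) (0,1) [ray(0,-1) blocked at (2,0); ray(-1,0) blocked at (0,3)]
  WN@(4,0): attacks (3,2) (2,1)
W attacks (4,3): yes

Answer: yes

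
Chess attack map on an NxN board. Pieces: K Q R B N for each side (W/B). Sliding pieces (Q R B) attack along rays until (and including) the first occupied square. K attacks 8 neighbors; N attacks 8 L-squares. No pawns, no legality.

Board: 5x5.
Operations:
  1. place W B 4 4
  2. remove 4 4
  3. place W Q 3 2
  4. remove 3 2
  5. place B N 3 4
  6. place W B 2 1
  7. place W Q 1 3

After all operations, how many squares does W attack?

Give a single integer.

Op 1: place WB@(4,4)
Op 2: remove (4,4)
Op 3: place WQ@(3,2)
Op 4: remove (3,2)
Op 5: place BN@(3,4)
Op 6: place WB@(2,1)
Op 7: place WQ@(1,3)
Per-piece attacks for W:
  WQ@(1,3): attacks (1,4) (1,2) (1,1) (1,0) (2,3) (3,3) (4,3) (0,3) (2,4) (2,2) (3,1) (4,0) (0,4) (0,2)
  WB@(2,1): attacks (3,2) (4,3) (3,0) (1,2) (0,3) (1,0)
Union (16 distinct): (0,2) (0,3) (0,4) (1,0) (1,1) (1,2) (1,4) (2,2) (2,3) (2,4) (3,0) (3,1) (3,2) (3,3) (4,0) (4,3)

Answer: 16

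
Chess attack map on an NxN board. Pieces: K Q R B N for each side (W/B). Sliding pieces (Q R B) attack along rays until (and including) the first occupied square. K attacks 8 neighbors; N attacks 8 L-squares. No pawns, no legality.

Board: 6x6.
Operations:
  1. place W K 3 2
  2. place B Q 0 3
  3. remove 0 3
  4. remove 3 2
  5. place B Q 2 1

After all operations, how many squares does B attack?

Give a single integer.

Op 1: place WK@(3,2)
Op 2: place BQ@(0,3)
Op 3: remove (0,3)
Op 4: remove (3,2)
Op 5: place BQ@(2,1)
Per-piece attacks for B:
  BQ@(2,1): attacks (2,2) (2,3) (2,4) (2,5) (2,0) (3,1) (4,1) (5,1) (1,1) (0,1) (3,2) (4,3) (5,4) (3,0) (1,2) (0,3) (1,0)
Union (17 distinct): (0,1) (0,3) (1,0) (1,1) (1,2) (2,0) (2,2) (2,3) (2,4) (2,5) (3,0) (3,1) (3,2) (4,1) (4,3) (5,1) (5,4)

Answer: 17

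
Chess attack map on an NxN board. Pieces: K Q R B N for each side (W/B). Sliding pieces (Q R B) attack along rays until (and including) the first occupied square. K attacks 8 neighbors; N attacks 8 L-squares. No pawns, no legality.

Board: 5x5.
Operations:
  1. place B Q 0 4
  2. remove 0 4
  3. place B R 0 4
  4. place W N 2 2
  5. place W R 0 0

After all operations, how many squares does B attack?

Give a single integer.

Op 1: place BQ@(0,4)
Op 2: remove (0,4)
Op 3: place BR@(0,4)
Op 4: place WN@(2,2)
Op 5: place WR@(0,0)
Per-piece attacks for B:
  BR@(0,4): attacks (0,3) (0,2) (0,1) (0,0) (1,4) (2,4) (3,4) (4,4) [ray(0,-1) blocked at (0,0)]
Union (8 distinct): (0,0) (0,1) (0,2) (0,3) (1,4) (2,4) (3,4) (4,4)

Answer: 8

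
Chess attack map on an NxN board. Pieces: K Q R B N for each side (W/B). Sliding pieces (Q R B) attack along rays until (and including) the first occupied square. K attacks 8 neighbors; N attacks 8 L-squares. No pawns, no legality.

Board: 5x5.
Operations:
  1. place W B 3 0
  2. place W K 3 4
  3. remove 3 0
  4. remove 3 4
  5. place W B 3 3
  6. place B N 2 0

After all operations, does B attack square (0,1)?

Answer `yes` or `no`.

Op 1: place WB@(3,0)
Op 2: place WK@(3,4)
Op 3: remove (3,0)
Op 4: remove (3,4)
Op 5: place WB@(3,3)
Op 6: place BN@(2,0)
Per-piece attacks for B:
  BN@(2,0): attacks (3,2) (4,1) (1,2) (0,1)
B attacks (0,1): yes

Answer: yes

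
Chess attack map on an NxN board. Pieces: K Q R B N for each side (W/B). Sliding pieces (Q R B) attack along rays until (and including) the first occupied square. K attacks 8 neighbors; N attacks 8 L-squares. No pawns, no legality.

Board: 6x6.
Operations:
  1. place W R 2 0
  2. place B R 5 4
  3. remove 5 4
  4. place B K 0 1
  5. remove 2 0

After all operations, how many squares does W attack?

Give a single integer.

Op 1: place WR@(2,0)
Op 2: place BR@(5,4)
Op 3: remove (5,4)
Op 4: place BK@(0,1)
Op 5: remove (2,0)
Per-piece attacks for W:
Union (0 distinct): (none)

Answer: 0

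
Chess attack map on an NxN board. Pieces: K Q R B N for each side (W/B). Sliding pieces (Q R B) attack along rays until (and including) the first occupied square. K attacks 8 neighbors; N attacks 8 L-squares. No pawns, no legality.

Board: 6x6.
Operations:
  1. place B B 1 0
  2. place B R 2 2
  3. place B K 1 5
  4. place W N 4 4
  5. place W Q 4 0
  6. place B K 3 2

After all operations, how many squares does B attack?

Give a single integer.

Op 1: place BB@(1,0)
Op 2: place BR@(2,2)
Op 3: place BK@(1,5)
Op 4: place WN@(4,4)
Op 5: place WQ@(4,0)
Op 6: place BK@(3,2)
Per-piece attacks for B:
  BB@(1,0): attacks (2,1) (3,2) (0,1) [ray(1,1) blocked at (3,2)]
  BK@(1,5): attacks (1,4) (2,5) (0,5) (2,4) (0,4)
  BR@(2,2): attacks (2,3) (2,4) (2,5) (2,1) (2,0) (3,2) (1,2) (0,2) [ray(1,0) blocked at (3,2)]
  BK@(3,2): attacks (3,3) (3,1) (4,2) (2,2) (4,3) (4,1) (2,3) (2,1)
Union (18 distinct): (0,1) (0,2) (0,4) (0,5) (1,2) (1,4) (2,0) (2,1) (2,2) (2,3) (2,4) (2,5) (3,1) (3,2) (3,3) (4,1) (4,2) (4,3)

Answer: 18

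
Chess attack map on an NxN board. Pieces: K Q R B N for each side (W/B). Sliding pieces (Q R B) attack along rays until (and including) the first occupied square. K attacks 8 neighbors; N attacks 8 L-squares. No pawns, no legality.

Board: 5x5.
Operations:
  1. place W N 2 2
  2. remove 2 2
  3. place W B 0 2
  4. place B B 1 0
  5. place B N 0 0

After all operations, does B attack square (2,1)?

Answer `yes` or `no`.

Answer: yes

Derivation:
Op 1: place WN@(2,2)
Op 2: remove (2,2)
Op 3: place WB@(0,2)
Op 4: place BB@(1,0)
Op 5: place BN@(0,0)
Per-piece attacks for B:
  BN@(0,0): attacks (1,2) (2,1)
  BB@(1,0): attacks (2,1) (3,2) (4,3) (0,1)
B attacks (2,1): yes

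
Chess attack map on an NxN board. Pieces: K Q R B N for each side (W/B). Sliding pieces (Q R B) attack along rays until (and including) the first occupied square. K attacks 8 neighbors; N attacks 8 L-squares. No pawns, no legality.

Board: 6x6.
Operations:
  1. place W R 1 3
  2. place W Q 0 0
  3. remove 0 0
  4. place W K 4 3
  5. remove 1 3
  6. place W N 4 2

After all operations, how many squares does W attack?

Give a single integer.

Op 1: place WR@(1,3)
Op 2: place WQ@(0,0)
Op 3: remove (0,0)
Op 4: place WK@(4,3)
Op 5: remove (1,3)
Op 6: place WN@(4,2)
Per-piece attacks for W:
  WN@(4,2): attacks (5,4) (3,4) (2,3) (5,0) (3,0) (2,1)
  WK@(4,3): attacks (4,4) (4,2) (5,3) (3,3) (5,4) (5,2) (3,4) (3,2)
Union (12 distinct): (2,1) (2,3) (3,0) (3,2) (3,3) (3,4) (4,2) (4,4) (5,0) (5,2) (5,3) (5,4)

Answer: 12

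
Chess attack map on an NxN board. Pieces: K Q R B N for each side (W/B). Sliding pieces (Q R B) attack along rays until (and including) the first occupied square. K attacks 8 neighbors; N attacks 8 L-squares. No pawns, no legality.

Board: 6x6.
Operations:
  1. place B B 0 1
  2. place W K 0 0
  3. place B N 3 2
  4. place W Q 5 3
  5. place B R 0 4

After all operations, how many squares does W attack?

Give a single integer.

Answer: 18

Derivation:
Op 1: place BB@(0,1)
Op 2: place WK@(0,0)
Op 3: place BN@(3,2)
Op 4: place WQ@(5,3)
Op 5: place BR@(0,4)
Per-piece attacks for W:
  WK@(0,0): attacks (0,1) (1,0) (1,1)
  WQ@(5,3): attacks (5,4) (5,5) (5,2) (5,1) (5,0) (4,3) (3,3) (2,3) (1,3) (0,3) (4,4) (3,5) (4,2) (3,1) (2,0)
Union (18 distinct): (0,1) (0,3) (1,0) (1,1) (1,3) (2,0) (2,3) (3,1) (3,3) (3,5) (4,2) (4,3) (4,4) (5,0) (5,1) (5,2) (5,4) (5,5)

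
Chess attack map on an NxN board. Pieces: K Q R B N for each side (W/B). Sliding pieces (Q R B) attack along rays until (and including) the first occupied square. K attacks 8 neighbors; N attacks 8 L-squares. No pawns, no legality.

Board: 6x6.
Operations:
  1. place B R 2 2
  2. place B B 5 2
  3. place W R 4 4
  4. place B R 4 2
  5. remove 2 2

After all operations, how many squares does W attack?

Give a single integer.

Op 1: place BR@(2,2)
Op 2: place BB@(5,2)
Op 3: place WR@(4,4)
Op 4: place BR@(4,2)
Op 5: remove (2,2)
Per-piece attacks for W:
  WR@(4,4): attacks (4,5) (4,3) (4,2) (5,4) (3,4) (2,4) (1,4) (0,4) [ray(0,-1) blocked at (4,2)]
Union (8 distinct): (0,4) (1,4) (2,4) (3,4) (4,2) (4,3) (4,5) (5,4)

Answer: 8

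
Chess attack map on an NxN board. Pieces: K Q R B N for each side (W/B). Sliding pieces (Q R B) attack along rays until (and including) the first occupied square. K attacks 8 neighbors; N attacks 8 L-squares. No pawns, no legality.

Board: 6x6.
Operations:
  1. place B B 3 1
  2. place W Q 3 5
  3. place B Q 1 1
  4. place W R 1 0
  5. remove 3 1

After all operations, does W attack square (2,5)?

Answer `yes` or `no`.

Answer: yes

Derivation:
Op 1: place BB@(3,1)
Op 2: place WQ@(3,5)
Op 3: place BQ@(1,1)
Op 4: place WR@(1,0)
Op 5: remove (3,1)
Per-piece attacks for W:
  WR@(1,0): attacks (1,1) (2,0) (3,0) (4,0) (5,0) (0,0) [ray(0,1) blocked at (1,1)]
  WQ@(3,5): attacks (3,4) (3,3) (3,2) (3,1) (3,0) (4,5) (5,5) (2,5) (1,5) (0,5) (4,4) (5,3) (2,4) (1,3) (0,2)
W attacks (2,5): yes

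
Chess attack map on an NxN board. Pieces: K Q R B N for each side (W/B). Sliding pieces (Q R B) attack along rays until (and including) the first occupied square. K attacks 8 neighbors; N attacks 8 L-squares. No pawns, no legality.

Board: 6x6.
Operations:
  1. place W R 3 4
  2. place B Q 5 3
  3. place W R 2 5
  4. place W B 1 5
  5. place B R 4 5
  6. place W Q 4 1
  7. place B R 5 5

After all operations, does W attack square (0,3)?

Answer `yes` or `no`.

Answer: no

Derivation:
Op 1: place WR@(3,4)
Op 2: place BQ@(5,3)
Op 3: place WR@(2,5)
Op 4: place WB@(1,5)
Op 5: place BR@(4,5)
Op 6: place WQ@(4,1)
Op 7: place BR@(5,5)
Per-piece attacks for W:
  WB@(1,5): attacks (2,4) (3,3) (4,2) (5,1) (0,4)
  WR@(2,5): attacks (2,4) (2,3) (2,2) (2,1) (2,0) (3,5) (4,5) (1,5) [ray(1,0) blocked at (4,5); ray(-1,0) blocked at (1,5)]
  WR@(3,4): attacks (3,5) (3,3) (3,2) (3,1) (3,0) (4,4) (5,4) (2,4) (1,4) (0,4)
  WQ@(4,1): attacks (4,2) (4,3) (4,4) (4,5) (4,0) (5,1) (3,1) (2,1) (1,1) (0,1) (5,2) (5,0) (3,2) (2,3) (1,4) (0,5) (3,0) [ray(0,1) blocked at (4,5)]
W attacks (0,3): no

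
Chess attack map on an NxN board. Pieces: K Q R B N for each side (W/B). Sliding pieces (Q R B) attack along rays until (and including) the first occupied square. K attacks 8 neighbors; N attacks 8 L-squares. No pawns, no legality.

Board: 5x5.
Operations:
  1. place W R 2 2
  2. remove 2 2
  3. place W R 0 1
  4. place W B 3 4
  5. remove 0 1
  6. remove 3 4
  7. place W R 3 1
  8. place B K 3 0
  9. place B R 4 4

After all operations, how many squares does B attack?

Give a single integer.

Answer: 11

Derivation:
Op 1: place WR@(2,2)
Op 2: remove (2,2)
Op 3: place WR@(0,1)
Op 4: place WB@(3,4)
Op 5: remove (0,1)
Op 6: remove (3,4)
Op 7: place WR@(3,1)
Op 8: place BK@(3,0)
Op 9: place BR@(4,4)
Per-piece attacks for B:
  BK@(3,0): attacks (3,1) (4,0) (2,0) (4,1) (2,1)
  BR@(4,4): attacks (4,3) (4,2) (4,1) (4,0) (3,4) (2,4) (1,4) (0,4)
Union (11 distinct): (0,4) (1,4) (2,0) (2,1) (2,4) (3,1) (3,4) (4,0) (4,1) (4,2) (4,3)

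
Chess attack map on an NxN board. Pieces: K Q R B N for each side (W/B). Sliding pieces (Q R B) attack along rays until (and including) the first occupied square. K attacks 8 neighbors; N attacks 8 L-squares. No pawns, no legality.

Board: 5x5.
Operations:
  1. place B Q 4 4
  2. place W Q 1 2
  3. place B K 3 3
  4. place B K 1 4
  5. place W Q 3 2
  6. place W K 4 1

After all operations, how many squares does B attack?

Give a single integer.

Answer: 14

Derivation:
Op 1: place BQ@(4,4)
Op 2: place WQ@(1,2)
Op 3: place BK@(3,3)
Op 4: place BK@(1,4)
Op 5: place WQ@(3,2)
Op 6: place WK@(4,1)
Per-piece attacks for B:
  BK@(1,4): attacks (1,3) (2,4) (0,4) (2,3) (0,3)
  BK@(3,3): attacks (3,4) (3,2) (4,3) (2,3) (4,4) (4,2) (2,4) (2,2)
  BQ@(4,4): attacks (4,3) (4,2) (4,1) (3,4) (2,4) (1,4) (3,3) [ray(0,-1) blocked at (4,1); ray(-1,0) blocked at (1,4); ray(-1,-1) blocked at (3,3)]
Union (14 distinct): (0,3) (0,4) (1,3) (1,4) (2,2) (2,3) (2,4) (3,2) (3,3) (3,4) (4,1) (4,2) (4,3) (4,4)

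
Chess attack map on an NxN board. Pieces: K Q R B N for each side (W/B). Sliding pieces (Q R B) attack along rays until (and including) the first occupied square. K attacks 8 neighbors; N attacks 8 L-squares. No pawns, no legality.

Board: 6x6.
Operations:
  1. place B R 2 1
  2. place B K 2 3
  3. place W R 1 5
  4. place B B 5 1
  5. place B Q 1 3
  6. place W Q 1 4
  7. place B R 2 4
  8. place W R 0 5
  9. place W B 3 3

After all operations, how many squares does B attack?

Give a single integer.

Op 1: place BR@(2,1)
Op 2: place BK@(2,3)
Op 3: place WR@(1,5)
Op 4: place BB@(5,1)
Op 5: place BQ@(1,3)
Op 6: place WQ@(1,4)
Op 7: place BR@(2,4)
Op 8: place WR@(0,5)
Op 9: place WB@(3,3)
Per-piece attacks for B:
  BQ@(1,3): attacks (1,4) (1,2) (1,1) (1,0) (2,3) (0,3) (2,4) (2,2) (3,1) (4,0) (0,4) (0,2) [ray(0,1) blocked at (1,4); ray(1,0) blocked at (2,3); ray(1,1) blocked at (2,4)]
  BR@(2,1): attacks (2,2) (2,3) (2,0) (3,1) (4,1) (5,1) (1,1) (0,1) [ray(0,1) blocked at (2,3); ray(1,0) blocked at (5,1)]
  BK@(2,3): attacks (2,4) (2,2) (3,3) (1,3) (3,4) (3,2) (1,4) (1,2)
  BR@(2,4): attacks (2,5) (2,3) (3,4) (4,4) (5,4) (1,4) [ray(0,-1) blocked at (2,3); ray(-1,0) blocked at (1,4)]
  BB@(5,1): attacks (4,2) (3,3) (4,0) [ray(-1,1) blocked at (3,3)]
Union (24 distinct): (0,1) (0,2) (0,3) (0,4) (1,0) (1,1) (1,2) (1,3) (1,4) (2,0) (2,2) (2,3) (2,4) (2,5) (3,1) (3,2) (3,3) (3,4) (4,0) (4,1) (4,2) (4,4) (5,1) (5,4)

Answer: 24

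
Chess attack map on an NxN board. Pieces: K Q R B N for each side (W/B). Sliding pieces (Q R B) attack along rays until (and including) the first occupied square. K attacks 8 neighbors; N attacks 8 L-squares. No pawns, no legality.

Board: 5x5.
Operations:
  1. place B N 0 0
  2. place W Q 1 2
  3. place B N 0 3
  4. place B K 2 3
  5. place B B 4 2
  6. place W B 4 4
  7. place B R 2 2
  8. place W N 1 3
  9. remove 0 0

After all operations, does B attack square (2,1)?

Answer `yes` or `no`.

Answer: yes

Derivation:
Op 1: place BN@(0,0)
Op 2: place WQ@(1,2)
Op 3: place BN@(0,3)
Op 4: place BK@(2,3)
Op 5: place BB@(4,2)
Op 6: place WB@(4,4)
Op 7: place BR@(2,2)
Op 8: place WN@(1,3)
Op 9: remove (0,0)
Per-piece attacks for B:
  BN@(0,3): attacks (2,4) (1,1) (2,2)
  BR@(2,2): attacks (2,3) (2,1) (2,0) (3,2) (4,2) (1,2) [ray(0,1) blocked at (2,3); ray(1,0) blocked at (4,2); ray(-1,0) blocked at (1,2)]
  BK@(2,3): attacks (2,4) (2,2) (3,3) (1,3) (3,4) (3,2) (1,4) (1,2)
  BB@(4,2): attacks (3,3) (2,4) (3,1) (2,0)
B attacks (2,1): yes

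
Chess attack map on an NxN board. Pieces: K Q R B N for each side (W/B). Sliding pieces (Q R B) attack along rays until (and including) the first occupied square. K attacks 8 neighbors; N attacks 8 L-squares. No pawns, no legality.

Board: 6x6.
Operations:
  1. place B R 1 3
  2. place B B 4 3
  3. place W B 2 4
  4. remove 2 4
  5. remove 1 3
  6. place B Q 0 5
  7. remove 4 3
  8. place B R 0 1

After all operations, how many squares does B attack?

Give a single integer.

Answer: 20

Derivation:
Op 1: place BR@(1,3)
Op 2: place BB@(4,3)
Op 3: place WB@(2,4)
Op 4: remove (2,4)
Op 5: remove (1,3)
Op 6: place BQ@(0,5)
Op 7: remove (4,3)
Op 8: place BR@(0,1)
Per-piece attacks for B:
  BR@(0,1): attacks (0,2) (0,3) (0,4) (0,5) (0,0) (1,1) (2,1) (3,1) (4,1) (5,1) [ray(0,1) blocked at (0,5)]
  BQ@(0,5): attacks (0,4) (0,3) (0,2) (0,1) (1,5) (2,5) (3,5) (4,5) (5,5) (1,4) (2,3) (3,2) (4,1) (5,0) [ray(0,-1) blocked at (0,1)]
Union (20 distinct): (0,0) (0,1) (0,2) (0,3) (0,4) (0,5) (1,1) (1,4) (1,5) (2,1) (2,3) (2,5) (3,1) (3,2) (3,5) (4,1) (4,5) (5,0) (5,1) (5,5)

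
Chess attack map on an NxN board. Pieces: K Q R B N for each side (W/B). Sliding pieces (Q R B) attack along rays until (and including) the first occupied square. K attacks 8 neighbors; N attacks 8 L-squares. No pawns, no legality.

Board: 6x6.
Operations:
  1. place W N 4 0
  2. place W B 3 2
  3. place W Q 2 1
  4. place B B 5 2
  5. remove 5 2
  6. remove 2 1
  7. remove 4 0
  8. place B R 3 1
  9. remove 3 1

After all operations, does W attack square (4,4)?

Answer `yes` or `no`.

Op 1: place WN@(4,0)
Op 2: place WB@(3,2)
Op 3: place WQ@(2,1)
Op 4: place BB@(5,2)
Op 5: remove (5,2)
Op 6: remove (2,1)
Op 7: remove (4,0)
Op 8: place BR@(3,1)
Op 9: remove (3,1)
Per-piece attacks for W:
  WB@(3,2): attacks (4,3) (5,4) (4,1) (5,0) (2,3) (1,4) (0,5) (2,1) (1,0)
W attacks (4,4): no

Answer: no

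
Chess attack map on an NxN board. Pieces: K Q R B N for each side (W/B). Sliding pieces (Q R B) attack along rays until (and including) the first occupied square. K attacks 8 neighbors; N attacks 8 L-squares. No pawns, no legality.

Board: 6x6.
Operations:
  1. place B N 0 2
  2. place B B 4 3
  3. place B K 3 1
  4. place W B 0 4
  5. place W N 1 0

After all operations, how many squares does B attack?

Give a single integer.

Answer: 15

Derivation:
Op 1: place BN@(0,2)
Op 2: place BB@(4,3)
Op 3: place BK@(3,1)
Op 4: place WB@(0,4)
Op 5: place WN@(1,0)
Per-piece attacks for B:
  BN@(0,2): attacks (1,4) (2,3) (1,0) (2,1)
  BK@(3,1): attacks (3,2) (3,0) (4,1) (2,1) (4,2) (4,0) (2,2) (2,0)
  BB@(4,3): attacks (5,4) (5,2) (3,4) (2,5) (3,2) (2,1) (1,0) [ray(-1,-1) blocked at (1,0)]
Union (15 distinct): (1,0) (1,4) (2,0) (2,1) (2,2) (2,3) (2,5) (3,0) (3,2) (3,4) (4,0) (4,1) (4,2) (5,2) (5,4)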